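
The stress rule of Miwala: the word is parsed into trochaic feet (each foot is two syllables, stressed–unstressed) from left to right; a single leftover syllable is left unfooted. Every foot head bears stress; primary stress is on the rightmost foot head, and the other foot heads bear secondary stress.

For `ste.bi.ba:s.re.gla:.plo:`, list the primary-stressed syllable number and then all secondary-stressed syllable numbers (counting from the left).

Parse left to right into trochaic (ˈσσ) feet: (ˈste.bi) (ˈba:s.re) (ˈgla:.plo:).
Foot heads (stressed positions): 1, 3, 5.
End Rule Rightmost: primary stress on the rightmost head = syllable 5.
Secondary stress on 1, 3: ˌste.bi.ˌba:s.re.ˈgla:.plo:.

primary 5, secondary 1, 3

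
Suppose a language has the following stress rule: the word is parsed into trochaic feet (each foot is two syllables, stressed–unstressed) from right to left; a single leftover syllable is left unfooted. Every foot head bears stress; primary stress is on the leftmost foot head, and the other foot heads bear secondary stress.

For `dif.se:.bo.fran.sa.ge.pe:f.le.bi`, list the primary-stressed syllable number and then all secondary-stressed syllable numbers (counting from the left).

Parse right to left into trochaic (ˈσσ) feet: dif (ˈse:.bo) (ˈfran.sa) (ˈge.pe:f) (ˈle.bi). Syllable 1 is left unfooted.
Foot heads (stressed positions): 2, 4, 6, 8.
End Rule Leftmost: primary stress on the leftmost head = syllable 2.
Secondary stress on 4, 6, 8: dif.ˈse:.bo.ˌfran.sa.ˌge.pe:f.ˌle.bi.

primary 2, secondary 4, 6, 8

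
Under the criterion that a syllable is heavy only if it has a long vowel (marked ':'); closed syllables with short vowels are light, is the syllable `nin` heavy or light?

`nin`: short vowel, closed (coda /n/). Short vowel → light.

light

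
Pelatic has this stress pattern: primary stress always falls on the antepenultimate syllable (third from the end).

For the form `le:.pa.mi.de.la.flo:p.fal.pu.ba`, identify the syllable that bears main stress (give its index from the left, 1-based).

The word has 9 syllables; the antepenultimate syllable (third from the end) is syllable 7 (fal).
Primary stress: syllable 7 → le:.pa.mi.de.la.flo:p.ˈfal.pu.ba.

7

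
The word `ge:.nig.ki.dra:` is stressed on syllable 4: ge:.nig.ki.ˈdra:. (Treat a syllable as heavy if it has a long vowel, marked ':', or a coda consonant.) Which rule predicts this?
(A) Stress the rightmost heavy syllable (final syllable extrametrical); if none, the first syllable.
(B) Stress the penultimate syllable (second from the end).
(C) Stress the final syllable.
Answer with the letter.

Rule A → syllable 2 (observed: 4).
Rule B → syllable 3 (observed: 4).
Rule C → syllable 4 ✓.

C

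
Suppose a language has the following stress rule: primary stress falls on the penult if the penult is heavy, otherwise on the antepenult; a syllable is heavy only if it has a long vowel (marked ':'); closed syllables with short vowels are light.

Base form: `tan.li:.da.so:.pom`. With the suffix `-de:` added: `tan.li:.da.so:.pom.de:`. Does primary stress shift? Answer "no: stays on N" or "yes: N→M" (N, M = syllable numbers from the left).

no: stays on 4

Base `tan.li:.da.so:.pom` (5 syllables):
  Weights: 3 da L, 4 so: H, 5 pom L.
  The penult (syllable 4, so:) is heavy, so it takes stress.
  → primary stress on syllable 4.
Suffixed `tan.li:.da.so:.pom.de:` (6 syllables):
  Weights: 4 so: H, 5 pom L, 6 de: H.
  The penult (syllable 5, pom) is light, so stress falls on the antepenult (syllable 4, so:).
  → primary stress on syllable 4.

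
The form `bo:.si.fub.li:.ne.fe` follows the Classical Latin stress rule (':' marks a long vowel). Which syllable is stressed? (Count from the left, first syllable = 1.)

4

Classical Latin: stress the penult if heavy (long vowel or closed), else the antepenult.
Weights: 4 li: H, 5 ne L, 6 fe L.
The penult (syllable 5, ne) is light, so stress falls on the antepenult (syllable 4, li:).
Stress on syllable 4: bo:.si.fub.ˈli:.ne.fe.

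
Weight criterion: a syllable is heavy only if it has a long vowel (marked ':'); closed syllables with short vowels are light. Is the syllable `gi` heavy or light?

light

`gi`: short vowel, open (no coda). Short vowel → light.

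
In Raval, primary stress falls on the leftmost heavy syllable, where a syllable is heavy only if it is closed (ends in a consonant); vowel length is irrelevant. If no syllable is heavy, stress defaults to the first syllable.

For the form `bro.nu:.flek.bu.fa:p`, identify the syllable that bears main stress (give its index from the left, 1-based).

3

Weights: 1 bro L, 2 nu: L, 3 flek H, 4 bu L, 5 fa:p H.
Heavy syllables in the domain: 3, 5. The leftmost is syllable 3 (flek).
Primary stress: syllable 3 → bro.nu:.ˈflek.bu.fa:p.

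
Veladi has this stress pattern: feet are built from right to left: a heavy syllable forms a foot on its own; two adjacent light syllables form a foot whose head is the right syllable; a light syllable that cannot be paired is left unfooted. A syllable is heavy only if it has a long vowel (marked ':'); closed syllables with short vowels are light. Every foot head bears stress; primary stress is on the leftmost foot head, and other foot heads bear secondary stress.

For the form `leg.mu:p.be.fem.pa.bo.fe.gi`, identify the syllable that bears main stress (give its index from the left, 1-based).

Weights: 1 leg L, 2 mu:p H, 3 be L, 4 fem L, 5 pa L, 6 bo L, 7 fe L, 8 gi L.
Parse right to left (heavy = foot alone; LL = one foot; stranded L unfooted): leg (ˈmu:p) (be.ˈfem) (pa.ˈbo) (fe.ˈgi).
Foot heads: 2, 4, 6, 8.
Primary stress on the leftmost head = syllable 2.
Primary stress: syllable 2 → leg.ˈmu:p.be.fem.pa.bo.fe.gi.

2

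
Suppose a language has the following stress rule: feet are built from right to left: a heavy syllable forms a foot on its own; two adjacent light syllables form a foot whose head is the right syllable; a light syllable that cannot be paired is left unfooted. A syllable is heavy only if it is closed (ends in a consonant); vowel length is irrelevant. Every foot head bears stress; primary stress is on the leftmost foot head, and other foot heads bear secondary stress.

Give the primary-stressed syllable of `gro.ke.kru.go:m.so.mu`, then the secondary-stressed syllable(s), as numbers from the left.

Weights: 1 gro L, 2 ke L, 3 kru L, 4 go:m H, 5 so L, 6 mu L.
Parse right to left (heavy = foot alone; LL = one foot; stranded L unfooted): gro (ke.ˈkru) (ˈgo:m) (so.ˈmu).
Foot heads: 3, 4, 6.
Primary stress on the leftmost head = syllable 3.
Secondary stress on 4, 6: gro.ke.ˈkru.ˌgo:m.so.ˌmu.

primary 3, secondary 4, 6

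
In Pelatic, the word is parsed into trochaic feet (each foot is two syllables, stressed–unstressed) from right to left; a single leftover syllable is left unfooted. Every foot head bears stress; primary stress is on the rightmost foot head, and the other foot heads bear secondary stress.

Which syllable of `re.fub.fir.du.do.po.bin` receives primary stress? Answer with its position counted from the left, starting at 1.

Parse right to left into trochaic (ˈσσ) feet: re (ˈfub.fir) (ˈdu.do) (ˈpo.bin). Syllable 1 is left unfooted.
Foot heads (stressed positions): 2, 4, 6.
End Rule Rightmost: primary stress on the rightmost head = syllable 6.
Primary stress: syllable 6 → re.fub.fir.du.do.ˈpo.bin.

6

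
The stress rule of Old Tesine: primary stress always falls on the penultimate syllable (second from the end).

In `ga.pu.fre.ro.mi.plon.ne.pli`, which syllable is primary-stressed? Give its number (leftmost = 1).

7

The word has 8 syllables; the penultimate syllable (second from the end) is syllable 7 (ne).
Primary stress: syllable 7 → ga.pu.fre.ro.mi.plon.ˈne.pli.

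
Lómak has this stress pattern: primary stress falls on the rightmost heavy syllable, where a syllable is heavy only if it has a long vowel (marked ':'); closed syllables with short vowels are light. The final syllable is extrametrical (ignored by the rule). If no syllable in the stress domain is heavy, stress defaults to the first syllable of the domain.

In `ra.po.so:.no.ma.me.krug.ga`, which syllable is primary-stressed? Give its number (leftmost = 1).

The final syllable (8, ga) is extrametrical; the stress domain is syllables 1–7.
Weights: 1 ra L, 2 po L, 3 so: H, 4 no L, 5 ma L, 6 me L, 7 krug L.
Heavy syllables in the domain: 3. The rightmost is syllable 3 (so:).
Primary stress: syllable 3 → ra.po.ˈso:.no.ma.me.krug.ga.

3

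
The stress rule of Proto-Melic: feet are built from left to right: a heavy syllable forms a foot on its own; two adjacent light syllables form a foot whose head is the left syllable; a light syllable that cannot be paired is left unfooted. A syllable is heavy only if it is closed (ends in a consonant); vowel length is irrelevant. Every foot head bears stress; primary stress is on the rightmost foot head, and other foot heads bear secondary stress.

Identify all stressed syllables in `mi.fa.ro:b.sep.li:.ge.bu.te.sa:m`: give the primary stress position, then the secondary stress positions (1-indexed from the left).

Weights: 1 mi L, 2 fa L, 3 ro:b H, 4 sep H, 5 li: L, 6 ge L, 7 bu L, 8 te L, 9 sa:m H.
Parse left to right (heavy = foot alone; LL = one foot; stranded L unfooted): (ˈmi.fa) (ˈro:b) (ˈsep) (ˈli:.ge) (ˈbu.te) (ˈsa:m).
Foot heads: 1, 3, 4, 5, 7, 9.
Primary stress on the rightmost head = syllable 9.
Secondary stress on 1, 3, 4, 5, 7: ˌmi.fa.ˌro:b.ˌsep.ˌli:.ge.ˌbu.te.ˈsa:m.

primary 9, secondary 1, 3, 4, 5, 7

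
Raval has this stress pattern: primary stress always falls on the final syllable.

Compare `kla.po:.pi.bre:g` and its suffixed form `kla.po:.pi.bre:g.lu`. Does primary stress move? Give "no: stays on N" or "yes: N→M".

yes: 4→5

Base `kla.po:.pi.bre:g` (4 syllables):
  The word has 4 syllables; the final syllable is syllable 4 (bre:g).
  → primary stress on syllable 4.
Suffixed `kla.po:.pi.bre:g.lu` (5 syllables):
  The word has 5 syllables; the final syllable is syllable 5 (lu).
  → primary stress on syllable 5.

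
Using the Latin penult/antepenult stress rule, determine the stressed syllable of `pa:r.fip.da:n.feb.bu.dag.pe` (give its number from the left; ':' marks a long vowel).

6

Classical Latin: stress the penult if heavy (long vowel or closed), else the antepenult.
Weights: 5 bu L, 6 dag H, 7 pe L.
The penult (syllable 6, dag) is heavy, so it takes stress.
Stress on syllable 6: pa:r.fip.da:n.feb.bu.ˈdag.pe.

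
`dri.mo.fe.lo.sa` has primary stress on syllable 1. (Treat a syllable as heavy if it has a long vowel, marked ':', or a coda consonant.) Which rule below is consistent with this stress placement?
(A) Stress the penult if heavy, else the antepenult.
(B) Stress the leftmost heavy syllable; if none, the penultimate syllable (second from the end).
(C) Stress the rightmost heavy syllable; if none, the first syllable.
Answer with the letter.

C

Rule A → syllable 3 (observed: 1).
Rule B → syllable 4 (observed: 1).
Rule C → syllable 1 ✓.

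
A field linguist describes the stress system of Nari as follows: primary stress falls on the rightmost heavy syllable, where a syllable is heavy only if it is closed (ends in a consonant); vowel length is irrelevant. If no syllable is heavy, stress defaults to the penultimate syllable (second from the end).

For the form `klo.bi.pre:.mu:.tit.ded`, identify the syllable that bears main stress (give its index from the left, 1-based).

Weights: 1 klo L, 2 bi L, 3 pre: L, 4 mu: L, 5 tit H, 6 ded H.
Heavy syllables in the domain: 5, 6. The rightmost is syllable 6 (ded).
Primary stress: syllable 6 → klo.bi.pre:.mu:.tit.ˈded.

6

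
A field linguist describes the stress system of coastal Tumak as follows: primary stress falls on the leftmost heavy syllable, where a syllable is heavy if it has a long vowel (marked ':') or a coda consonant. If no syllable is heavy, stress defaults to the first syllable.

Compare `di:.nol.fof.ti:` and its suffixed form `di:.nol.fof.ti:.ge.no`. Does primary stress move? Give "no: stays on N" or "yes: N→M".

no: stays on 1

Base `di:.nol.fof.ti:` (4 syllables):
  Weights: 1 di: H, 2 nol H, 3 fof H, 4 ti: H.
  Heavy syllables in the domain: 1, 2, 3, 4. The leftmost is syllable 1 (di:).
  → primary stress on syllable 1.
Suffixed `di:.nol.fof.ti:.ge.no` (6 syllables):
  Weights: 1 di: H, 2 nol H, 3 fof H, 4 ti: H, 5 ge L, 6 no L.
  Heavy syllables in the domain: 1, 2, 3, 4. The leftmost is syllable 1 (di:).
  → primary stress on syllable 1.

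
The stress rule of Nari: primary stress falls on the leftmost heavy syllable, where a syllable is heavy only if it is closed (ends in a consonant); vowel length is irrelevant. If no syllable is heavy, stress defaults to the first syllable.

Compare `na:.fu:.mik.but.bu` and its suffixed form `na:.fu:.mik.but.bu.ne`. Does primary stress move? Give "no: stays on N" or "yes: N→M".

Base `na:.fu:.mik.but.bu` (5 syllables):
  Weights: 1 na: L, 2 fu: L, 3 mik H, 4 but H, 5 bu L.
  Heavy syllables in the domain: 3, 4. The leftmost is syllable 3 (mik).
  → primary stress on syllable 3.
Suffixed `na:.fu:.mik.but.bu.ne` (6 syllables):
  Weights: 1 na: L, 2 fu: L, 3 mik H, 4 but H, 5 bu L, 6 ne L.
  Heavy syllables in the domain: 3, 4. The leftmost is syllable 3 (mik).
  → primary stress on syllable 3.

no: stays on 3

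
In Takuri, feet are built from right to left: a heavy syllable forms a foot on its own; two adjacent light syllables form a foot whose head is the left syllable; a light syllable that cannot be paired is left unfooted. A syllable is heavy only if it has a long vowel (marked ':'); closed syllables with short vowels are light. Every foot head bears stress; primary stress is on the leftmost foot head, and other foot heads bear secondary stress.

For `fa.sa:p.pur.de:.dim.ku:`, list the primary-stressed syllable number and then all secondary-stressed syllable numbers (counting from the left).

primary 2, secondary 4, 6

Weights: 1 fa L, 2 sa:p H, 3 pur L, 4 de: H, 5 dim L, 6 ku: H.
Parse right to left (heavy = foot alone; LL = one foot; stranded L unfooted): fa (ˈsa:p) pur (ˈde:) dim (ˈku:).
Foot heads: 2, 4, 6.
Primary stress on the leftmost head = syllable 2.
Secondary stress on 4, 6: fa.ˈsa:p.pur.ˌde:.dim.ˌku:.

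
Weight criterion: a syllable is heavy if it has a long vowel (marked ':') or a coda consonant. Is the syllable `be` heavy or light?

`be`: short vowel, open (no coda). Short vowel, open → light.

light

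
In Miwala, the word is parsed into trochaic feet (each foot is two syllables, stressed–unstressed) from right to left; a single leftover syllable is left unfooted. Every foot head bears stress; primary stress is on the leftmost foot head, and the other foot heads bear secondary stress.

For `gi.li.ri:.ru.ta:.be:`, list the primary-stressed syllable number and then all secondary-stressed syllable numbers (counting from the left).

primary 1, secondary 3, 5

Parse right to left into trochaic (ˈσσ) feet: (ˈgi.li) (ˈri:.ru) (ˈta:.be:).
Foot heads (stressed positions): 1, 3, 5.
End Rule Leftmost: primary stress on the leftmost head = syllable 1.
Secondary stress on 3, 5: ˈgi.li.ˌri:.ru.ˌta:.be:.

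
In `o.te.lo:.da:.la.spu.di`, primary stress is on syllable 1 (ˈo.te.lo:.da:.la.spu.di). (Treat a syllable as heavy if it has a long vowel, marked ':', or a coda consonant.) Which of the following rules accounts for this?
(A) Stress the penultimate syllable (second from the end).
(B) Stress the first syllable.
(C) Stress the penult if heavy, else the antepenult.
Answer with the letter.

Rule A → syllable 6 (observed: 1).
Rule B → syllable 1 ✓.
Rule C → syllable 5 (observed: 1).

B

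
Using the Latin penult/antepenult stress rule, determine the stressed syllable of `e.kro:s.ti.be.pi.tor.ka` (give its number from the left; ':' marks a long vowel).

6

Classical Latin: stress the penult if heavy (long vowel or closed), else the antepenult.
Weights: 5 pi L, 6 tor H, 7 ka L.
The penult (syllable 6, tor) is heavy, so it takes stress.
Stress on syllable 6: e.kro:s.ti.be.pi.ˈtor.ka.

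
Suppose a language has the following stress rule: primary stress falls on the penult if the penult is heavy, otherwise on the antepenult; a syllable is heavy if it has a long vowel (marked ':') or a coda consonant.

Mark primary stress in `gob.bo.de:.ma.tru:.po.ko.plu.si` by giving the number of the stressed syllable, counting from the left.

Weights: 7 ko L, 8 plu L, 9 si L.
The penult (syllable 8, plu) is light, so stress falls on the antepenult (syllable 7, ko).
Primary stress: syllable 7 → gob.bo.de:.ma.tru:.po.ˈko.plu.si.

7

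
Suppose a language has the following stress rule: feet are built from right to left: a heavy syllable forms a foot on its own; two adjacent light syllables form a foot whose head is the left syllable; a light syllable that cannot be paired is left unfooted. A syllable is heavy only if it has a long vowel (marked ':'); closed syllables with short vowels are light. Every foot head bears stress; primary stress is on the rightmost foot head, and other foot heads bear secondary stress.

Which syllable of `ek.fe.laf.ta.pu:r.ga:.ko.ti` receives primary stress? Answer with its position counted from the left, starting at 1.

Weights: 1 ek L, 2 fe L, 3 laf L, 4 ta L, 5 pu:r H, 6 ga: H, 7 ko L, 8 ti L.
Parse right to left (heavy = foot alone; LL = one foot; stranded L unfooted): (ˈek.fe) (ˈlaf.ta) (ˈpu:r) (ˈga:) (ˈko.ti).
Foot heads: 1, 3, 5, 6, 7.
Primary stress on the rightmost head = syllable 7.
Primary stress: syllable 7 → ek.fe.laf.ta.pu:r.ga:.ˈko.ti.

7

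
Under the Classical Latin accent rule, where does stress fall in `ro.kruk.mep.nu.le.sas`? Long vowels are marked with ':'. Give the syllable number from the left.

4

Classical Latin: stress the penult if heavy (long vowel or closed), else the antepenult.
Weights: 4 nu L, 5 le L, 6 sas H.
The penult (syllable 5, le) is light, so stress falls on the antepenult (syllable 4, nu).
Stress on syllable 4: ro.kruk.mep.ˈnu.le.sas.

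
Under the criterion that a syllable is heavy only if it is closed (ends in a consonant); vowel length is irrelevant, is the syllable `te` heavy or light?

`te`: short vowel, open (no coda). Open (no coda) → light.

light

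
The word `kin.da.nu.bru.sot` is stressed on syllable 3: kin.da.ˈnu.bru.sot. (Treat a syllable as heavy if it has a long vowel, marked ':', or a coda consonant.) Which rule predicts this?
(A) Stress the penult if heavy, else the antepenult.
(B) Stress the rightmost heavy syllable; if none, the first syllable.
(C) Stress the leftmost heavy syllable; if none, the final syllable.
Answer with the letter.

Rule A → syllable 3 ✓.
Rule B → syllable 5 (observed: 3).
Rule C → syllable 1 (observed: 3).

A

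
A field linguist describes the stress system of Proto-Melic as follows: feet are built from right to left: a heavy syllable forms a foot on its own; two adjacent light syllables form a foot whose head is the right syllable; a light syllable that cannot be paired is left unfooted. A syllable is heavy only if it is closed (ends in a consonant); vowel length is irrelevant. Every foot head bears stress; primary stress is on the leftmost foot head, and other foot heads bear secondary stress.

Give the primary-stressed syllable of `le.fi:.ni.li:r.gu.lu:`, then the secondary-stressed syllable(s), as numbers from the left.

primary 3, secondary 4, 6

Weights: 1 le L, 2 fi: L, 3 ni L, 4 li:r H, 5 gu L, 6 lu: L.
Parse right to left (heavy = foot alone; LL = one foot; stranded L unfooted): le (fi:.ˈni) (ˈli:r) (gu.ˈlu:).
Foot heads: 3, 4, 6.
Primary stress on the leftmost head = syllable 3.
Secondary stress on 4, 6: le.fi:.ˈni.ˌli:r.gu.ˌlu:.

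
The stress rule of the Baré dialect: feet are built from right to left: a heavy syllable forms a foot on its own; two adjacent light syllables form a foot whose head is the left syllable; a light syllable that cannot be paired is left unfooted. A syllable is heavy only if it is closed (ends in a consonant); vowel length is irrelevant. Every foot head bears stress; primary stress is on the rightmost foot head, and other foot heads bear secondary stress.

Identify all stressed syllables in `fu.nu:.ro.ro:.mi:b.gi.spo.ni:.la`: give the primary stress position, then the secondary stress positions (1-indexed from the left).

Weights: 1 fu L, 2 nu: L, 3 ro L, 4 ro: L, 5 mi:b H, 6 gi L, 7 spo L, 8 ni: L, 9 la L.
Parse right to left (heavy = foot alone; LL = one foot; stranded L unfooted): (ˈfu.nu:) (ˈro.ro:) (ˈmi:b) (ˈgi.spo) (ˈni:.la).
Foot heads: 1, 3, 5, 6, 8.
Primary stress on the rightmost head = syllable 8.
Secondary stress on 1, 3, 5, 6: ˌfu.nu:.ˌro.ro:.ˌmi:b.ˌgi.spo.ˈni:.la.

primary 8, secondary 1, 3, 5, 6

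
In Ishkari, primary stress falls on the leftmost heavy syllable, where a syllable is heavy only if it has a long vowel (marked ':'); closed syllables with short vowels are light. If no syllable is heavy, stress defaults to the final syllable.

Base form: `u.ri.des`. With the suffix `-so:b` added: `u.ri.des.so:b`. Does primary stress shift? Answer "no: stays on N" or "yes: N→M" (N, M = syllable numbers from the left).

yes: 3→4

Base `u.ri.des` (3 syllables):
  Weights: 1 u L, 2 ri L, 3 des L.
  No heavy syllable in the domain; default to the final syllable = syllable 3.
  → primary stress on syllable 3.
Suffixed `u.ri.des.so:b` (4 syllables):
  Weights: 1 u L, 2 ri L, 3 des L, 4 so:b H.
  Heavy syllables in the domain: 4. The leftmost is syllable 4 (so:b).
  → primary stress on syllable 4.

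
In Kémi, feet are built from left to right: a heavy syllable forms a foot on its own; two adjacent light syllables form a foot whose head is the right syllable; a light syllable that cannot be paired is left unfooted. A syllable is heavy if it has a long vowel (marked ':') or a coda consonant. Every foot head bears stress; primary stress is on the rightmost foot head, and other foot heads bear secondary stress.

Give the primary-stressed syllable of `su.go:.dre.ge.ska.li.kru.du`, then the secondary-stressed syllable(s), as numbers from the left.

primary 8, secondary 2, 4, 6

Weights: 1 su L, 2 go: H, 3 dre L, 4 ge L, 5 ska L, 6 li L, 7 kru L, 8 du L.
Parse left to right (heavy = foot alone; LL = one foot; stranded L unfooted): su (ˈgo:) (dre.ˈge) (ska.ˈli) (kru.ˈdu).
Foot heads: 2, 4, 6, 8.
Primary stress on the rightmost head = syllable 8.
Secondary stress on 2, 4, 6: su.ˌgo:.dre.ˌge.ska.ˌli.kru.ˈdu.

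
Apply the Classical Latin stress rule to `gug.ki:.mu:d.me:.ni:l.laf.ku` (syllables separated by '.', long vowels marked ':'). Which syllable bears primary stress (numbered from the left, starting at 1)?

6

Classical Latin: stress the penult if heavy (long vowel or closed), else the antepenult.
Weights: 5 ni:l H, 6 laf H, 7 ku L.
The penult (syllable 6, laf) is heavy, so it takes stress.
Stress on syllable 6: gug.ki:.mu:d.me:.ni:l.ˈlaf.ku.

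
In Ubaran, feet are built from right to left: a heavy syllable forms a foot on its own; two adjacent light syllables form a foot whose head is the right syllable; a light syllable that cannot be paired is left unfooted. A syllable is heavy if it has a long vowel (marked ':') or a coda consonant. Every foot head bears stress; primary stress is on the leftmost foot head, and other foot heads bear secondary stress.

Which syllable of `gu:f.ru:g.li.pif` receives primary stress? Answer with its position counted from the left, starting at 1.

Weights: 1 gu:f H, 2 ru:g H, 3 li L, 4 pif H.
Parse right to left (heavy = foot alone; LL = one foot; stranded L unfooted): (ˈgu:f) (ˈru:g) li (ˈpif).
Foot heads: 1, 2, 4.
Primary stress on the leftmost head = syllable 1.
Primary stress: syllable 1 → ˈgu:f.ru:g.li.pif.

1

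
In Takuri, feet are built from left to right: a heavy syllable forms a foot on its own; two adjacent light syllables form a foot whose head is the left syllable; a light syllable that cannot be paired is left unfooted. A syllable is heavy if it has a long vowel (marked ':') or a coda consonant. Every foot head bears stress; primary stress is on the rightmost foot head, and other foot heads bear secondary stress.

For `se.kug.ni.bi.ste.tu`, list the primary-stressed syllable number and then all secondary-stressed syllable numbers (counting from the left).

Weights: 1 se L, 2 kug H, 3 ni L, 4 bi L, 5 ste L, 6 tu L.
Parse left to right (heavy = foot alone; LL = one foot; stranded L unfooted): se (ˈkug) (ˈni.bi) (ˈste.tu).
Foot heads: 2, 3, 5.
Primary stress on the rightmost head = syllable 5.
Secondary stress on 2, 3: se.ˌkug.ˌni.bi.ˈste.tu.

primary 5, secondary 2, 3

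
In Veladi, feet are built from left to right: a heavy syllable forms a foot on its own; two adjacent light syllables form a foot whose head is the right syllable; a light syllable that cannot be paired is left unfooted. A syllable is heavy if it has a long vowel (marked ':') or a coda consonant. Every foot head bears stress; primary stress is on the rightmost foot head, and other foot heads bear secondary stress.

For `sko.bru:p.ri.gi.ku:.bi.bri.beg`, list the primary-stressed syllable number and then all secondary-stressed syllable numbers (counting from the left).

primary 8, secondary 2, 4, 5, 7

Weights: 1 sko L, 2 bru:p H, 3 ri L, 4 gi L, 5 ku: H, 6 bi L, 7 bri L, 8 beg H.
Parse left to right (heavy = foot alone; LL = one foot; stranded L unfooted): sko (ˈbru:p) (ri.ˈgi) (ˈku:) (bi.ˈbri) (ˈbeg).
Foot heads: 2, 4, 5, 7, 8.
Primary stress on the rightmost head = syllable 8.
Secondary stress on 2, 4, 5, 7: sko.ˌbru:p.ri.ˌgi.ˌku:.bi.ˌbri.ˈbeg.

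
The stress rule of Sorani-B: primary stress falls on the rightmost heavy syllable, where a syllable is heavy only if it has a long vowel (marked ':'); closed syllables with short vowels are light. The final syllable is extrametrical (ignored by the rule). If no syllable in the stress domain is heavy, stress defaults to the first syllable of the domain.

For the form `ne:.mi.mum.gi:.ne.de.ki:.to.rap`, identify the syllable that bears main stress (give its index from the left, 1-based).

The final syllable (9, rap) is extrametrical; the stress domain is syllables 1–8.
Weights: 1 ne: H, 2 mi L, 3 mum L, 4 gi: H, 5 ne L, 6 de L, 7 ki: H, 8 to L.
Heavy syllables in the domain: 1, 4, 7. The rightmost is syllable 7 (ki:).
Primary stress: syllable 7 → ne:.mi.mum.gi:.ne.de.ˈki:.to.rap.

7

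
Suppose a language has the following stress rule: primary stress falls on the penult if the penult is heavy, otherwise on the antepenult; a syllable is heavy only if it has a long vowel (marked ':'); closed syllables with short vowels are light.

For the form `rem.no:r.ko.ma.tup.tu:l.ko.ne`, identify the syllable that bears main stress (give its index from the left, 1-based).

6

Weights: 6 tu:l H, 7 ko L, 8 ne L.
The penult (syllable 7, ko) is light, so stress falls on the antepenult (syllable 6, tu:l).
Primary stress: syllable 6 → rem.no:r.ko.ma.tup.ˈtu:l.ko.ne.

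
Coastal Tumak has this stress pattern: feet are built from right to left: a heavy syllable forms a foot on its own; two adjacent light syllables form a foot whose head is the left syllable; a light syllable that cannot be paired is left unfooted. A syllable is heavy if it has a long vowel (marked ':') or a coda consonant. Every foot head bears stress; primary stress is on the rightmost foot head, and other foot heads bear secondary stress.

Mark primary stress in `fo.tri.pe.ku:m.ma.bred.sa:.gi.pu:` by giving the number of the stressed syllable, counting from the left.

Weights: 1 fo L, 2 tri L, 3 pe L, 4 ku:m H, 5 ma L, 6 bred H, 7 sa: H, 8 gi L, 9 pu: H.
Parse right to left (heavy = foot alone; LL = one foot; stranded L unfooted): fo (ˈtri.pe) (ˈku:m) ma (ˈbred) (ˈsa:) gi (ˈpu:).
Foot heads: 2, 4, 6, 7, 9.
Primary stress on the rightmost head = syllable 9.
Primary stress: syllable 9 → fo.tri.pe.ku:m.ma.bred.sa:.gi.ˈpu:.

9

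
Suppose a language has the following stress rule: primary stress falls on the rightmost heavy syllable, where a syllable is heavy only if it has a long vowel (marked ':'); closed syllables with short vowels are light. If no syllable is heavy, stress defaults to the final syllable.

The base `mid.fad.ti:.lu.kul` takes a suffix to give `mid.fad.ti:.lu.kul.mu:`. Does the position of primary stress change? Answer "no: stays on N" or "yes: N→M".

Base `mid.fad.ti:.lu.kul` (5 syllables):
  Weights: 1 mid L, 2 fad L, 3 ti: H, 4 lu L, 5 kul L.
  Heavy syllables in the domain: 3. The rightmost is syllable 3 (ti:).
  → primary stress on syllable 3.
Suffixed `mid.fad.ti:.lu.kul.mu:` (6 syllables):
  Weights: 1 mid L, 2 fad L, 3 ti: H, 4 lu L, 5 kul L, 6 mu: H.
  Heavy syllables in the domain: 3, 6. The rightmost is syllable 6 (mu:).
  → primary stress on syllable 6.

yes: 3→6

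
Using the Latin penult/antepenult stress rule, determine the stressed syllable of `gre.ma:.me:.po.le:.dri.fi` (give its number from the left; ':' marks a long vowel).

Classical Latin: stress the penult if heavy (long vowel or closed), else the antepenult.
Weights: 5 le: H, 6 dri L, 7 fi L.
The penult (syllable 6, dri) is light, so stress falls on the antepenult (syllable 5, le:).
Stress on syllable 5: gre.ma:.me:.po.ˈle:.dri.fi.

5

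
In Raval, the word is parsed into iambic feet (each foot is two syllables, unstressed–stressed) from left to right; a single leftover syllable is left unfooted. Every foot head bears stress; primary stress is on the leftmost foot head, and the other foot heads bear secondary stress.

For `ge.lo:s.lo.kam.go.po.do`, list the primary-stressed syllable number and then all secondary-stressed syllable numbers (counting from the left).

Parse left to right into iambic (σˈσ) feet: (ge.ˈlo:s) (lo.ˈkam) (go.ˈpo) do. Syllable 7 is left unfooted.
Foot heads (stressed positions): 2, 4, 6.
End Rule Leftmost: primary stress on the leftmost head = syllable 2.
Secondary stress on 4, 6: ge.ˈlo:s.lo.ˌkam.go.ˌpo.do.

primary 2, secondary 4, 6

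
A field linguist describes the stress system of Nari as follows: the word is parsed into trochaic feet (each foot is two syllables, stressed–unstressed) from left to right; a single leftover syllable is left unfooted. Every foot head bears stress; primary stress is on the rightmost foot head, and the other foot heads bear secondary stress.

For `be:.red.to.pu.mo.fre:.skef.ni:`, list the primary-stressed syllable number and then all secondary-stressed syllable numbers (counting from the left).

Parse left to right into trochaic (ˈσσ) feet: (ˈbe:.red) (ˈto.pu) (ˈmo.fre:) (ˈskef.ni:).
Foot heads (stressed positions): 1, 3, 5, 7.
End Rule Rightmost: primary stress on the rightmost head = syllable 7.
Secondary stress on 1, 3, 5: ˌbe:.red.ˌto.pu.ˌmo.fre:.ˈskef.ni:.

primary 7, secondary 1, 3, 5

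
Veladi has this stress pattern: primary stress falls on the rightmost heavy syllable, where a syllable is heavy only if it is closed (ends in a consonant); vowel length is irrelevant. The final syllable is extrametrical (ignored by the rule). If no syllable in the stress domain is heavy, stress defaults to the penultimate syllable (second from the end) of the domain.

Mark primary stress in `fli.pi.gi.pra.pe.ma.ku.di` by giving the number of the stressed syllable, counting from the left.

6

The final syllable (8, di) is extrametrical; the stress domain is syllables 1–7.
Weights: 1 fli L, 2 pi L, 3 gi L, 4 pra L, 5 pe L, 6 ma L, 7 ku L.
No heavy syllable in the domain; default to the penultimate syllable (second from the end) of the domain = syllable 6.
Primary stress: syllable 6 → fli.pi.gi.pra.pe.ˈma.ku.di.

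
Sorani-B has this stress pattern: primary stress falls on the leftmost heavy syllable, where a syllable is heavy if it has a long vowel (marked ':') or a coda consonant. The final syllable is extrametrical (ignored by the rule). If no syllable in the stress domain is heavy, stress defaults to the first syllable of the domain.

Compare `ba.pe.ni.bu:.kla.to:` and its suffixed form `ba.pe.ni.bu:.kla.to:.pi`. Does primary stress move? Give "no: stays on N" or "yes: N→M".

no: stays on 4

Base `ba.pe.ni.bu:.kla.to:` (6 syllables):
  The final syllable (6, to:) is extrametrical; the stress domain is syllables 1–5.
  Weights: 1 ba L, 2 pe L, 3 ni L, 4 bu: H, 5 kla L.
  Heavy syllables in the domain: 4. The leftmost is syllable 4 (bu:).
  → primary stress on syllable 4.
Suffixed `ba.pe.ni.bu:.kla.to:.pi` (7 syllables):
  The final syllable (7, pi) is extrametrical; the stress domain is syllables 1–6.
  Weights: 1 ba L, 2 pe L, 3 ni L, 4 bu: H, 5 kla L, 6 to: H.
  Heavy syllables in the domain: 4, 6. The leftmost is syllable 4 (bu:).
  → primary stress on syllable 4.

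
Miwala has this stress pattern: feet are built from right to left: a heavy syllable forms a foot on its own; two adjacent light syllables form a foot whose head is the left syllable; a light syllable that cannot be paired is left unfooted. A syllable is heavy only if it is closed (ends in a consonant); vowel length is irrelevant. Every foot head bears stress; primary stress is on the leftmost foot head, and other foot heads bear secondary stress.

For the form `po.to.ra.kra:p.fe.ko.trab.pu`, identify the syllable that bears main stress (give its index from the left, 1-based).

2

Weights: 1 po L, 2 to L, 3 ra L, 4 kra:p H, 5 fe L, 6 ko L, 7 trab H, 8 pu L.
Parse right to left (heavy = foot alone; LL = one foot; stranded L unfooted): po (ˈto.ra) (ˈkra:p) (ˈfe.ko) (ˈtrab) pu.
Foot heads: 2, 4, 5, 7.
Primary stress on the leftmost head = syllable 2.
Primary stress: syllable 2 → po.ˈto.ra.kra:p.fe.ko.trab.pu.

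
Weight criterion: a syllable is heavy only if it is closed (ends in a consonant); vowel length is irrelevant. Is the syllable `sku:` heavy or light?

light

`sku:`: long vowel, open (no coda). Open (no coda) → light.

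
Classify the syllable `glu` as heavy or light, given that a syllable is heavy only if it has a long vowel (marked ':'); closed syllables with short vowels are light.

`glu`: short vowel, open (no coda). Short vowel → light.

light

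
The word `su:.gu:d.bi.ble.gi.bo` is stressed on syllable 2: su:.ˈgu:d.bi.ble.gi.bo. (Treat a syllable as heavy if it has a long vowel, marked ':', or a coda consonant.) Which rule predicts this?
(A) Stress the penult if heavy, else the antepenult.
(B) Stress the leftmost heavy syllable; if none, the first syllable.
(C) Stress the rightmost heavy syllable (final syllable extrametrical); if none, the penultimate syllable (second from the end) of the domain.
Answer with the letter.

C

Rule A → syllable 4 (observed: 2).
Rule B → syllable 1 (observed: 2).
Rule C → syllable 2 ✓.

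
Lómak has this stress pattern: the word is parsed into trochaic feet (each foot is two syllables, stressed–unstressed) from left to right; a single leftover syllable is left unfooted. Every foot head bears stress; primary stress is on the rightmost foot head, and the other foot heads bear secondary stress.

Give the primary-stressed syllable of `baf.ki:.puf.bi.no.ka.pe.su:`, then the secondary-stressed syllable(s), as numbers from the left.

Parse left to right into trochaic (ˈσσ) feet: (ˈbaf.ki:) (ˈpuf.bi) (ˈno.ka) (ˈpe.su:).
Foot heads (stressed positions): 1, 3, 5, 7.
End Rule Rightmost: primary stress on the rightmost head = syllable 7.
Secondary stress on 1, 3, 5: ˌbaf.ki:.ˌpuf.bi.ˌno.ka.ˈpe.su:.

primary 7, secondary 1, 3, 5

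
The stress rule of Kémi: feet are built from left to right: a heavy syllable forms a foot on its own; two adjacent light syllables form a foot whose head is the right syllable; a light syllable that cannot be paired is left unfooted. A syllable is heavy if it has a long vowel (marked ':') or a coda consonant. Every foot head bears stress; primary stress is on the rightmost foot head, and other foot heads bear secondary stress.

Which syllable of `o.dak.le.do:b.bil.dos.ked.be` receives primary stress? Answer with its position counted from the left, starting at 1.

7

Weights: 1 o L, 2 dak H, 3 le L, 4 do:b H, 5 bil H, 6 dos H, 7 ked H, 8 be L.
Parse left to right (heavy = foot alone; LL = one foot; stranded L unfooted): o (ˈdak) le (ˈdo:b) (ˈbil) (ˈdos) (ˈked) be.
Foot heads: 2, 4, 5, 6, 7.
Primary stress on the rightmost head = syllable 7.
Primary stress: syllable 7 → o.dak.le.do:b.bil.dos.ˈked.be.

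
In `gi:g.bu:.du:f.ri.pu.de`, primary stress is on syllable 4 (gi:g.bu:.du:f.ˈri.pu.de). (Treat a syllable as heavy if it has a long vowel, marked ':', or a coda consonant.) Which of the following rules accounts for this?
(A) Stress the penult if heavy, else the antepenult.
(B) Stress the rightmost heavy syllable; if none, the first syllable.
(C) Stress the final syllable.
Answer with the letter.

Rule A → syllable 4 ✓.
Rule B → syllable 3 (observed: 4).
Rule C → syllable 6 (observed: 4).

A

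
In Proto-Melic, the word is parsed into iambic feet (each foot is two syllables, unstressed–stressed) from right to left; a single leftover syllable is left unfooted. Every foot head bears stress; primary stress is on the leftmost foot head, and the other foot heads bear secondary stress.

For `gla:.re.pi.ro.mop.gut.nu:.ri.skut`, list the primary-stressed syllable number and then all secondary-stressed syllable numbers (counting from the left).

Parse right to left into iambic (σˈσ) feet: gla: (re.ˈpi) (ro.ˈmop) (gut.ˈnu:) (ri.ˈskut). Syllable 1 is left unfooted.
Foot heads (stressed positions): 3, 5, 7, 9.
End Rule Leftmost: primary stress on the leftmost head = syllable 3.
Secondary stress on 5, 7, 9: gla:.re.ˈpi.ro.ˌmop.gut.ˌnu:.ri.ˌskut.

primary 3, secondary 5, 7, 9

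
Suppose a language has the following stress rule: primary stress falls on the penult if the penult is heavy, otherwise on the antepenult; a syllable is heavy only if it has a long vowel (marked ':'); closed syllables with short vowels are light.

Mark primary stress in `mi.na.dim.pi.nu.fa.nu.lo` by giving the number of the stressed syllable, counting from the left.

6

Weights: 6 fa L, 7 nu L, 8 lo L.
The penult (syllable 7, nu) is light, so stress falls on the antepenult (syllable 6, fa).
Primary stress: syllable 6 → mi.na.dim.pi.nu.ˈfa.nu.lo.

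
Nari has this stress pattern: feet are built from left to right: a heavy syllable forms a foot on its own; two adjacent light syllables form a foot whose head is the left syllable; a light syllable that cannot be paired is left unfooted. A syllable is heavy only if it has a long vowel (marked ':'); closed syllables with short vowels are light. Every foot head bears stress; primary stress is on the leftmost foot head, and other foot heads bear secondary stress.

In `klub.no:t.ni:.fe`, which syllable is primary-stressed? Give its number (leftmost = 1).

2

Weights: 1 klub L, 2 no:t H, 3 ni: H, 4 fe L.
Parse left to right (heavy = foot alone; LL = one foot; stranded L unfooted): klub (ˈno:t) (ˈni:) fe.
Foot heads: 2, 3.
Primary stress on the leftmost head = syllable 2.
Primary stress: syllable 2 → klub.ˈno:t.ni:.fe.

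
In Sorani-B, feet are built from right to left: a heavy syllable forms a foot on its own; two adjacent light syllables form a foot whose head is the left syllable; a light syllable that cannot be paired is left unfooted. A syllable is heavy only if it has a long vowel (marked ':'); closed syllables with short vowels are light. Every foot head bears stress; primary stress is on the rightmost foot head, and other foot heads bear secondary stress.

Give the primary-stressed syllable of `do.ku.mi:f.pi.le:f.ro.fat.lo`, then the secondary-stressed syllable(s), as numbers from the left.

Weights: 1 do L, 2 ku L, 3 mi:f H, 4 pi L, 5 le:f H, 6 ro L, 7 fat L, 8 lo L.
Parse right to left (heavy = foot alone; LL = one foot; stranded L unfooted): (ˈdo.ku) (ˈmi:f) pi (ˈle:f) ro (ˈfat.lo).
Foot heads: 1, 3, 5, 7.
Primary stress on the rightmost head = syllable 7.
Secondary stress on 1, 3, 5: ˌdo.ku.ˌmi:f.pi.ˌle:f.ro.ˈfat.lo.

primary 7, secondary 1, 3, 5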